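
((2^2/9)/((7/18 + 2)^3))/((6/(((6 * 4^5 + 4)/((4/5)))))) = 3319920/79507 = 41.76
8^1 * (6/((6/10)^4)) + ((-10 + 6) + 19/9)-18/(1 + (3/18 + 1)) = 126421/351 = 360.17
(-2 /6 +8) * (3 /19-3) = -414 /19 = -21.79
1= 1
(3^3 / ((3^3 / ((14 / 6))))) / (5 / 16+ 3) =112 / 159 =0.70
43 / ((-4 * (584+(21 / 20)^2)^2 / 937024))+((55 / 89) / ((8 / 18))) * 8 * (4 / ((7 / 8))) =731200571654080 / 34124943171263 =21.43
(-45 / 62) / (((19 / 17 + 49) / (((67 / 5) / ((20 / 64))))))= -6834 / 11005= -0.62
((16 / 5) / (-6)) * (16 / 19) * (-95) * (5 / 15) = 128 / 9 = 14.22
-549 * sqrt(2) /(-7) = 549 * sqrt(2) /7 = 110.91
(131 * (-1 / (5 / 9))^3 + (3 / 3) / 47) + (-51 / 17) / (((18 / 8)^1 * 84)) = -282770539 / 370125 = -763.99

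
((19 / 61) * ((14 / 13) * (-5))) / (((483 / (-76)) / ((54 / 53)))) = 259920 / 966667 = 0.27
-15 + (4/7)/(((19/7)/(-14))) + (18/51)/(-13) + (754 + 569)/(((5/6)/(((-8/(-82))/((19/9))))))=47682353/860795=55.39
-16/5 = -3.20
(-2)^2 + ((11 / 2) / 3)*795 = 1461.50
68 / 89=0.76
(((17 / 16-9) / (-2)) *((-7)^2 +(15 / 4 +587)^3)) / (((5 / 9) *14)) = 15081255530469 / 143360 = 105198490.03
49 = 49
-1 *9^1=-9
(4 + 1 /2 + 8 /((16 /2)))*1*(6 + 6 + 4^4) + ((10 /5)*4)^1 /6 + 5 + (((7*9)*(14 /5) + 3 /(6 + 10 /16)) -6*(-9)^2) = 931093 /795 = 1171.19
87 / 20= 4.35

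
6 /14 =3 /7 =0.43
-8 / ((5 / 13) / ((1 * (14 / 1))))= -1456 / 5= -291.20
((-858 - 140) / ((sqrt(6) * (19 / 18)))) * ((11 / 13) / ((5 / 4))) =-131736 * sqrt(6) / 1235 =-261.28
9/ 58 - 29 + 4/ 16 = -3317/ 116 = -28.59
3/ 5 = 0.60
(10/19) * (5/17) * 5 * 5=1250/323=3.87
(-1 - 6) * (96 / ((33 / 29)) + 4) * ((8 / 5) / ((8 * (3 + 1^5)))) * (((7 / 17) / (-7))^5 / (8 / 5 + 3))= 1701 / 359223821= 0.00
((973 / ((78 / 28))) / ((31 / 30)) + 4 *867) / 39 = 1533824 / 15717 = 97.59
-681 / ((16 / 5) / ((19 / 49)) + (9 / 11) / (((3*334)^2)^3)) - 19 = -98451075816716488026701 / 969778535767935151199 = -101.52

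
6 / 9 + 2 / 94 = 97 / 141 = 0.69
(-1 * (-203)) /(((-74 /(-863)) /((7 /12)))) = 1226323 /888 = 1380.99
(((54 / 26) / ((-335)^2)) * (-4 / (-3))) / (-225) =-4 / 36473125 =-0.00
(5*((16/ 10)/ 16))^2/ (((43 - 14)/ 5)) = 5/ 116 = 0.04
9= 9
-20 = -20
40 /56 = 5 /7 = 0.71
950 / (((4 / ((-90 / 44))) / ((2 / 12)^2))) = -2375 / 176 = -13.49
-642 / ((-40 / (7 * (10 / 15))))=749 / 10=74.90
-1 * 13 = -13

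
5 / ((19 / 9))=45 / 19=2.37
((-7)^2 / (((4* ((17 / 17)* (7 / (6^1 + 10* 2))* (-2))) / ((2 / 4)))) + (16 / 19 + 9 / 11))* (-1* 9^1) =146187 / 1672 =87.43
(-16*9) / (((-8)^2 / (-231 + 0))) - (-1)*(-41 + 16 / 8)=1923 / 4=480.75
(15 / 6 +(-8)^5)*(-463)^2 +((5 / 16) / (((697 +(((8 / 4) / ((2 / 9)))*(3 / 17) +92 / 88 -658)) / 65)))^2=-108991283030245487343 / 15517186624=-7023907469.26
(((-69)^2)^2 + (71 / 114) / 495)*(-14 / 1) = -8953739466707 / 28215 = -317339694.02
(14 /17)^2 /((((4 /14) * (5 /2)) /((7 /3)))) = 9604 /4335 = 2.22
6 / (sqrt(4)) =3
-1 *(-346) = 346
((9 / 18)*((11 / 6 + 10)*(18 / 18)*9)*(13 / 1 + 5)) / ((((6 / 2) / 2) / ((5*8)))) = 25560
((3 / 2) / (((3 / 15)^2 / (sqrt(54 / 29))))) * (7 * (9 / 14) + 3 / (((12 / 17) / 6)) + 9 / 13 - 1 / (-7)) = 315675 * sqrt(174) / 2639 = 1577.89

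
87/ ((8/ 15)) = 1305/ 8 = 163.12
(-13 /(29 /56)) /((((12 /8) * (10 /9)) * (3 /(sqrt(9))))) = -2184 /145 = -15.06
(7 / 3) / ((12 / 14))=49 / 18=2.72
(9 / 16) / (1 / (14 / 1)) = 63 / 8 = 7.88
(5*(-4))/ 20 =-1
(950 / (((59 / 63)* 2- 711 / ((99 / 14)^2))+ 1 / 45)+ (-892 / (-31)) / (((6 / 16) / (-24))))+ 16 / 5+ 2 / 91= -976149197064 / 509627755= -1915.42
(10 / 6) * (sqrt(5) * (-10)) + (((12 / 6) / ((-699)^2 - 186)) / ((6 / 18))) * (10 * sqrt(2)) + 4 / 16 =-50 * sqrt(5) / 3 + 4 * sqrt(2) / 32561 + 1 / 4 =-37.02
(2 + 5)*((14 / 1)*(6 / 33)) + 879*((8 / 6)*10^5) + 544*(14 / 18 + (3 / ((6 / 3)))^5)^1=11603252621 / 99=117204571.93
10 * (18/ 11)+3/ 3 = 191/ 11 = 17.36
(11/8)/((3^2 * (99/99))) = 11/72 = 0.15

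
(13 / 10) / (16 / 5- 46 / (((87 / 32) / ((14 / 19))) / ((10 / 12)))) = -0.18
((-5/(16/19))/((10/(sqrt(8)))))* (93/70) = -1767* sqrt(2)/1120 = -2.23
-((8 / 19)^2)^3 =-262144 / 47045881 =-0.01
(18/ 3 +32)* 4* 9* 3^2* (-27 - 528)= -6833160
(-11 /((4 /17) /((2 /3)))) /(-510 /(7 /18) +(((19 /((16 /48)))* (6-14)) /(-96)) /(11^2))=316778 /13328961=0.02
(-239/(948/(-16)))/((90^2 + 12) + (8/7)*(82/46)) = 38479/77401830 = 0.00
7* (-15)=-105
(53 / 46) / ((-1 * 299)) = -0.00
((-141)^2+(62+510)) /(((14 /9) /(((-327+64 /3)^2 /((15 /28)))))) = 34397405434 /15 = 2293160362.27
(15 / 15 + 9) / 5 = 2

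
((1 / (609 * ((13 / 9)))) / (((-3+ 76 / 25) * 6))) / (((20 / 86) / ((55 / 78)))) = 11825 / 823368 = 0.01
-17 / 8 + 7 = 39 / 8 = 4.88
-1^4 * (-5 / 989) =5 / 989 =0.01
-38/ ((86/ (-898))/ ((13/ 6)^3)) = 18742607/ 4644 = 4035.88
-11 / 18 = -0.61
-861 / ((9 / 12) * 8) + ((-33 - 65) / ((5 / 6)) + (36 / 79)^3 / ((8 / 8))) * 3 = -496.02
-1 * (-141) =141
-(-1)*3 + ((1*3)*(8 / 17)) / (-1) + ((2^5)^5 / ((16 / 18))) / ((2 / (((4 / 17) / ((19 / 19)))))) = 75497499 / 17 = 4441029.35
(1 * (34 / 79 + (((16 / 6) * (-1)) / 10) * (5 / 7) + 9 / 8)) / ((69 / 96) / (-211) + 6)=15289060 / 67171251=0.23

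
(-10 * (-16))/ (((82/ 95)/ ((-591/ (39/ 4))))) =-5988800/ 533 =-11236.02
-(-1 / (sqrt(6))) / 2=sqrt(6) / 12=0.20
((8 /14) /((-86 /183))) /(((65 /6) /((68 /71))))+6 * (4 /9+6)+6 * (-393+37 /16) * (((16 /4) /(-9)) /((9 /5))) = 46309197733 /75012210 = 617.36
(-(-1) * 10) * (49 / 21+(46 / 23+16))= 610 / 3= 203.33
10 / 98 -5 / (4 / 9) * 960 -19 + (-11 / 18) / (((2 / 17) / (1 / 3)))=-57262771 / 5292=-10820.63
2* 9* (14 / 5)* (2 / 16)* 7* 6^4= 285768 / 5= 57153.60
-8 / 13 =-0.62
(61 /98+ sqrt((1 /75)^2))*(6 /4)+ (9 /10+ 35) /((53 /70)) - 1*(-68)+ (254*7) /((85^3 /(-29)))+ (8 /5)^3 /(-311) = 230686879923491 /1984033985500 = 116.27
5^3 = 125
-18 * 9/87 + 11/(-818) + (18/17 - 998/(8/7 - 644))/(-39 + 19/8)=-258788388203/132929192250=-1.95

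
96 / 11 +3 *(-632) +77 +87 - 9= -19055 / 11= -1732.27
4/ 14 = 2/ 7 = 0.29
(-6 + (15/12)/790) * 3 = -11373/632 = -18.00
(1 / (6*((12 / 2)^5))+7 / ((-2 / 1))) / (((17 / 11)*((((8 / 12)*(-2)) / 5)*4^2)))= 8981225 / 16920576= 0.53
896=896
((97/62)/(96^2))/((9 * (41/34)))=1649/105421824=0.00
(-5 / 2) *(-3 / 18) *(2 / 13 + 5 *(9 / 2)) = 2945 / 312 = 9.44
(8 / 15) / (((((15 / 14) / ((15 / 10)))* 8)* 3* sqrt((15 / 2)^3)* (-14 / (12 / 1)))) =-4* sqrt(30) / 16875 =-0.00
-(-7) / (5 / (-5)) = -7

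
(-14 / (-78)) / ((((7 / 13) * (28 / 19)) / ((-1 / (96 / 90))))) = -95 / 448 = -0.21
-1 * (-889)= 889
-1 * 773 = -773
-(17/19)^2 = -289/361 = -0.80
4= 4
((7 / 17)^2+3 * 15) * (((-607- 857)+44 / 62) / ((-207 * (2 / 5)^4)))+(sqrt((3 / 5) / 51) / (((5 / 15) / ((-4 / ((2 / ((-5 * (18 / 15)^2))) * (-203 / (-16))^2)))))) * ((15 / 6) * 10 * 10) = 552960 * sqrt(85) / 700553+92524304375 / 7418052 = 12480.13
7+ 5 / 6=47 / 6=7.83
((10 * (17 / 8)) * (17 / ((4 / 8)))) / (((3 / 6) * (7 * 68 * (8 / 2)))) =85 / 112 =0.76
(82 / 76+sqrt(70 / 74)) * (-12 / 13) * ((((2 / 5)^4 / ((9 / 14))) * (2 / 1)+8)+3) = -5110486 / 463125 - 249292 * sqrt(1295) / 901875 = -20.98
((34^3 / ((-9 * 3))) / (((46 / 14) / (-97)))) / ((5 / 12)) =103139.77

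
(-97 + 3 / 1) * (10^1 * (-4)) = 3760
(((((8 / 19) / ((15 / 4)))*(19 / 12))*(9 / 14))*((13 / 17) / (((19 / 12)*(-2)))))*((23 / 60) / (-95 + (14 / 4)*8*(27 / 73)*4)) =43654 / 221069275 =0.00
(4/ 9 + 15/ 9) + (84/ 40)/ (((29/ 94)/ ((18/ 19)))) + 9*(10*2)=4675339/ 24795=188.56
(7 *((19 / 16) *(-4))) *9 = -1197 / 4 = -299.25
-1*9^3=-729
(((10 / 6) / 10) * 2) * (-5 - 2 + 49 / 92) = -595 / 276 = -2.16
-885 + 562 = -323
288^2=82944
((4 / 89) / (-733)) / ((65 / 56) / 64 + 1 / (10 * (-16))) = -71680 / 13895481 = -0.01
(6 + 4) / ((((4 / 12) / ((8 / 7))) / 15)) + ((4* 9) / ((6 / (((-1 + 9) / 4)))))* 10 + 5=4475 / 7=639.29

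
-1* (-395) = 395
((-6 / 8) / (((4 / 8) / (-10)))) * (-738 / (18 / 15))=-9225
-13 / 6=-2.17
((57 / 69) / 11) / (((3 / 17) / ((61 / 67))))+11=579086 / 50853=11.39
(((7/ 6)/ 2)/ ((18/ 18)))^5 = 0.07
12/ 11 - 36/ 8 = -75/ 22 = -3.41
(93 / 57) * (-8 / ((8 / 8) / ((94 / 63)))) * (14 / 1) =-272.65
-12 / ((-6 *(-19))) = -0.11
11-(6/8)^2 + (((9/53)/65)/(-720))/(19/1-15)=11506299/1102400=10.44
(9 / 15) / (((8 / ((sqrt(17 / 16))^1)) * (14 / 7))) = 3 * sqrt(17) / 320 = 0.04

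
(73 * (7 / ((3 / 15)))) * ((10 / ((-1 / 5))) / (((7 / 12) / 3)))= -657000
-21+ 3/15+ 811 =3951/5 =790.20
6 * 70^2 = 29400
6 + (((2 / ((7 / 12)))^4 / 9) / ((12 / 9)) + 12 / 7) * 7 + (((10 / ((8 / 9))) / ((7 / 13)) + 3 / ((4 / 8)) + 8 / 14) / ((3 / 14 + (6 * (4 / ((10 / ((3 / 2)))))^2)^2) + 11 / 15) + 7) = 11169263887 / 101080042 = 110.50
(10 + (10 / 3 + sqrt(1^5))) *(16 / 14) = 344 / 21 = 16.38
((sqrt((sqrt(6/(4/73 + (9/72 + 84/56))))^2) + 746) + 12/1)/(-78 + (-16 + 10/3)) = -1137/136 - sqrt(23871)/7412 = -8.38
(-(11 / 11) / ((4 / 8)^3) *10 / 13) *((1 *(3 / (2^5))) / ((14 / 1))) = -15 / 364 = -0.04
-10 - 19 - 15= -44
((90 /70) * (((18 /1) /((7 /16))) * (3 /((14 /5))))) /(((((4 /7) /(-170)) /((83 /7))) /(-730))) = 50059458000 /343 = 145945941.69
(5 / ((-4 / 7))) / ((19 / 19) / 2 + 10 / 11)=-385 / 62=-6.21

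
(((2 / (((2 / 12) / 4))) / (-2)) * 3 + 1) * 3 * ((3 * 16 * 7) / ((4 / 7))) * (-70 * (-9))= -78903720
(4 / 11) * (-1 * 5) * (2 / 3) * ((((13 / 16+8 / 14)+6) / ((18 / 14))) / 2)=-3.48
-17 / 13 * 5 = -85 / 13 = -6.54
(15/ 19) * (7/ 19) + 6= 2271/ 361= 6.29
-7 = -7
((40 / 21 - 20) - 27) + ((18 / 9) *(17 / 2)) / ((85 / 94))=-2761 / 105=-26.30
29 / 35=0.83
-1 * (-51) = 51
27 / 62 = 0.44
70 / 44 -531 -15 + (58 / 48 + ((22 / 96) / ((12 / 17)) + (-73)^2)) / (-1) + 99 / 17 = -5869.12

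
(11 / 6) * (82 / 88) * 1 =41 / 24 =1.71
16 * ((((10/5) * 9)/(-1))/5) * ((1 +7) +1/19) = -44064/95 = -463.83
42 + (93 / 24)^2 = 3649 / 64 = 57.02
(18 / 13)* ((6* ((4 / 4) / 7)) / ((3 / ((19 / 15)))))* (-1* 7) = -228 / 65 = -3.51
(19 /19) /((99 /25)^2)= 625 /9801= 0.06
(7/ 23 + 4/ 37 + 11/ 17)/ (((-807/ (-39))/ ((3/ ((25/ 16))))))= 9564672/ 97290575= 0.10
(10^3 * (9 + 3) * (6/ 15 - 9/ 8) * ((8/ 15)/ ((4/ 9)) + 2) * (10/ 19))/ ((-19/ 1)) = 771.19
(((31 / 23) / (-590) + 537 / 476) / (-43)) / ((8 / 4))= -3636167 / 277750760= -0.01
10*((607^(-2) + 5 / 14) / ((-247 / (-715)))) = 26664275 / 2579143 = 10.34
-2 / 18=-1 / 9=-0.11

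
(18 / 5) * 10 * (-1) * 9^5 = -2125764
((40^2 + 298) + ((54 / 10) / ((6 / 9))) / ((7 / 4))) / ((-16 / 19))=-79078 / 35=-2259.37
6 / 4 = 3 / 2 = 1.50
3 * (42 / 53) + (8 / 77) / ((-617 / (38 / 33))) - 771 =-63867362501 / 83093241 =-768.62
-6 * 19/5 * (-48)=5472/5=1094.40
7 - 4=3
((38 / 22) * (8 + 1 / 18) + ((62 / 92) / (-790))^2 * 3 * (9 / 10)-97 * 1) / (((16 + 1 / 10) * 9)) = -0.57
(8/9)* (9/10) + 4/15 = 16/15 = 1.07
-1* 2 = -2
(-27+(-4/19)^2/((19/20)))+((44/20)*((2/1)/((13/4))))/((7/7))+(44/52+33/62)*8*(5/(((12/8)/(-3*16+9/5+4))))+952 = -25904721229/41462655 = -624.77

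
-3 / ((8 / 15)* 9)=-5 / 8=-0.62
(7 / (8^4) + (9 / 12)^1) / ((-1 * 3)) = -3079 / 12288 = -0.25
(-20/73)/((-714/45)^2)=-1125/1033753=-0.00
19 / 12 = 1.58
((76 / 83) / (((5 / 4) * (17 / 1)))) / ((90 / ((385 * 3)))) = 11704 / 21165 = 0.55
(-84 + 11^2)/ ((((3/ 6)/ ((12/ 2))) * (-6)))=-74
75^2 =5625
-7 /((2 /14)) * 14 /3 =-686 /3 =-228.67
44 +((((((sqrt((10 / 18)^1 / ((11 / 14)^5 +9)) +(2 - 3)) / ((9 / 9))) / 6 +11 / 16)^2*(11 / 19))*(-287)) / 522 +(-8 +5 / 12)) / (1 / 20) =-686177605574179 / 6271950870144 - 471625*sqrt(350102690) / 32666410782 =-109.67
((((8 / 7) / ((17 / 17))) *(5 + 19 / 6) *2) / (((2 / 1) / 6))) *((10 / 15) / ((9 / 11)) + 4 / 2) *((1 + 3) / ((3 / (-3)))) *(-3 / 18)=8512 / 81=105.09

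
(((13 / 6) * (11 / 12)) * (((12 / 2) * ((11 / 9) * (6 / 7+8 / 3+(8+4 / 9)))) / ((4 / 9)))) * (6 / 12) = 593021 / 3024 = 196.10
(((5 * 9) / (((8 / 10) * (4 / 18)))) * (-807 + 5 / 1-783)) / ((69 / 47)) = -50284125 / 184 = -273283.29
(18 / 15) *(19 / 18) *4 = 76 / 15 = 5.07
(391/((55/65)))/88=5083/968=5.25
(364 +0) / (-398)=-182 / 199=-0.91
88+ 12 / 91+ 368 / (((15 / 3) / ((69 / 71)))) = 5157772 / 32305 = 159.66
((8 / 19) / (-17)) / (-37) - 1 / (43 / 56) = -668912 / 513893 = -1.30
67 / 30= 2.23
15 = 15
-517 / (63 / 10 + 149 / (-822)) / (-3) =354145 / 12574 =28.16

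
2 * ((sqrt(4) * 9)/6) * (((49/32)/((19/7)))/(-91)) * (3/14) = -63/7904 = -0.01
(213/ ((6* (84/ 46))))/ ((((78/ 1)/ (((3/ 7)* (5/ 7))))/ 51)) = 138805/ 35672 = 3.89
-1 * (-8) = 8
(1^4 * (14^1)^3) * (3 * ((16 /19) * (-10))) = -1317120 /19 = -69322.11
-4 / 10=-2 / 5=-0.40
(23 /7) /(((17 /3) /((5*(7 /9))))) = 115 /51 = 2.25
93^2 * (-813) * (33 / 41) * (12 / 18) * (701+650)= -208994314914 / 41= -5097422314.98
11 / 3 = 3.67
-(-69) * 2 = 138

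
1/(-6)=-1/6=-0.17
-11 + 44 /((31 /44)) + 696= 23171 /31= 747.45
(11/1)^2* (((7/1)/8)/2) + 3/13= 11059/208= 53.17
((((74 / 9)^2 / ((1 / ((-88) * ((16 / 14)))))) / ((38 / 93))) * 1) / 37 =-1614976 / 3591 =-449.73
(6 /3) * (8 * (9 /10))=72 /5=14.40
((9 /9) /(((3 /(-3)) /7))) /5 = -7 /5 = -1.40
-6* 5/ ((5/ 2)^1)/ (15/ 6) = -24/ 5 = -4.80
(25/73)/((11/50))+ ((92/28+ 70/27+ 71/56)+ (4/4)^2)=9.70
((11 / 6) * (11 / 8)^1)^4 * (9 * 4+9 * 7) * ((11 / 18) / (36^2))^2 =285311670611 / 320979616137216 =0.00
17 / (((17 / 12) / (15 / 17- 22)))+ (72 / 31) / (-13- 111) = -4140294 / 16337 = -253.43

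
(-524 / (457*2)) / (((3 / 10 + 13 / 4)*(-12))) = 1310 / 97341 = 0.01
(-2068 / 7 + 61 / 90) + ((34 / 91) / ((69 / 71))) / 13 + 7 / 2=-356572718 / 1224405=-291.22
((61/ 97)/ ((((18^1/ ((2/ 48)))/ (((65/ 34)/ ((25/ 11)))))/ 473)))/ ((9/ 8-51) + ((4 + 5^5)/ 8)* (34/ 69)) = 94897517/ 23405741100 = 0.00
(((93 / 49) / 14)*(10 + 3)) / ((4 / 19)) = 22971 / 2744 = 8.37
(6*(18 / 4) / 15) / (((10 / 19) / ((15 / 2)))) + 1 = 533 / 20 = 26.65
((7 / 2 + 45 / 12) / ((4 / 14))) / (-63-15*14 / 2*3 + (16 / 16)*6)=-203 / 2976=-0.07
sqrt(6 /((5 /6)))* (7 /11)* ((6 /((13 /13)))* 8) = 2016* sqrt(5) /55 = 81.96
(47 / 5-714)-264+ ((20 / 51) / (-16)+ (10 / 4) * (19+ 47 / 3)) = -899597 / 1020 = -881.96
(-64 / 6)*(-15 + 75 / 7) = 320 / 7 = 45.71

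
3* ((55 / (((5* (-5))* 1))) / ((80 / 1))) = -33 / 400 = -0.08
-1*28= -28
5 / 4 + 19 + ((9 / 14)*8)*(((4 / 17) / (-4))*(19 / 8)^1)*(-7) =1719 / 68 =25.28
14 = 14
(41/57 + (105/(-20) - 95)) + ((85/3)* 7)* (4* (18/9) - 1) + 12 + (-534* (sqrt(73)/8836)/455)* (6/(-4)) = 801* sqrt(73)/4020380 + 98861/76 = 1300.80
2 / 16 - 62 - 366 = -3423 / 8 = -427.88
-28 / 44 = -7 / 11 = -0.64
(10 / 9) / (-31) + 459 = 128051 / 279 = 458.96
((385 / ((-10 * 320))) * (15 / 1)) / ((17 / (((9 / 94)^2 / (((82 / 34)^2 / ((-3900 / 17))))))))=18243225 / 475306112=0.04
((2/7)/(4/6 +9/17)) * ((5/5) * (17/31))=0.13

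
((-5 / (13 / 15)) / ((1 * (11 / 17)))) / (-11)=1275 / 1573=0.81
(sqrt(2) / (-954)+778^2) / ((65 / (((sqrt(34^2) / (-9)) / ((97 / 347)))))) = -7141140632 / 56745+5899* sqrt(2) / 27067365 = -125846.16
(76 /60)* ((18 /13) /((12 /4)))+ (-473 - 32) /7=-32559 /455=-71.56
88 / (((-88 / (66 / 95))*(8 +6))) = -33 / 665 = -0.05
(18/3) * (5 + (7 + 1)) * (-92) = -7176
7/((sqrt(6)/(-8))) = -28 * sqrt(6)/3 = -22.86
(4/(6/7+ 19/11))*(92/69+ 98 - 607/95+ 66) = 13952092/56715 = 246.00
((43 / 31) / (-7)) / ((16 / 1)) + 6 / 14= 1445 / 3472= 0.42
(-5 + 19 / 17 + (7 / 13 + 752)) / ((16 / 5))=827265 / 3536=233.96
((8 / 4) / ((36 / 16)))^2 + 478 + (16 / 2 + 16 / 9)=39574 / 81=488.57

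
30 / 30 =1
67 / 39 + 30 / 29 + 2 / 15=2.89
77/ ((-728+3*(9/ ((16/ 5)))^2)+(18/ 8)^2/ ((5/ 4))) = -98560/ 896281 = -0.11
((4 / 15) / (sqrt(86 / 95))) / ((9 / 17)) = 34 * sqrt(8170) / 5805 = 0.53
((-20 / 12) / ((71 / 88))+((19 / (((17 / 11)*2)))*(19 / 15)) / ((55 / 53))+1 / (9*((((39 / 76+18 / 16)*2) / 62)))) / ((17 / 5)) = 1019748121 / 459830790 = 2.22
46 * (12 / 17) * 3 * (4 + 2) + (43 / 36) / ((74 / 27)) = 2943249 / 5032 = 584.91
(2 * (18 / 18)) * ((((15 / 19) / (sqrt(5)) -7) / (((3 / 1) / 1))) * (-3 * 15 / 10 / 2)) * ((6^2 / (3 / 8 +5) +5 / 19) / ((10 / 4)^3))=477708 / 102125 -204732 * sqrt(5) / 1940375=4.44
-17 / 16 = -1.06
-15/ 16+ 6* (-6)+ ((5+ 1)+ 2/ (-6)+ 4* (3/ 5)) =-6929/ 240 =-28.87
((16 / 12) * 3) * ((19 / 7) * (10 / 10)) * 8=608 / 7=86.86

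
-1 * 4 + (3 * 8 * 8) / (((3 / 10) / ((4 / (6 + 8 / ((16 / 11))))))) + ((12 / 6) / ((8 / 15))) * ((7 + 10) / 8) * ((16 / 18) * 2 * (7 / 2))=74021 / 276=268.19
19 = 19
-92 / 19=-4.84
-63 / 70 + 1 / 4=-13 / 20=-0.65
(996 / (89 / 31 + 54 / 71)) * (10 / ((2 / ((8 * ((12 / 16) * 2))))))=131531760 / 7993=16455.87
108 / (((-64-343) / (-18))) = 1944 / 407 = 4.78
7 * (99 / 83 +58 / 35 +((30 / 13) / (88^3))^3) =719551697173139619682903 / 36068843378047220449280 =19.95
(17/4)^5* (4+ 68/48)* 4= 30042.55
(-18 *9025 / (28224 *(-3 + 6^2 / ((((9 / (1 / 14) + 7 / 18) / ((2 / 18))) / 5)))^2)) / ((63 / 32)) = -38130625 / 105326487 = -0.36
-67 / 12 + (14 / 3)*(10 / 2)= 17.75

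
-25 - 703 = -728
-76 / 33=-2.30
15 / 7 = 2.14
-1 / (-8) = 1 / 8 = 0.12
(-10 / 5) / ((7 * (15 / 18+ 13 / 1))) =-12 / 581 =-0.02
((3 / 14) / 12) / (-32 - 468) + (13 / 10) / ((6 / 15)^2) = 227499 / 28000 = 8.12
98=98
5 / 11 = 0.45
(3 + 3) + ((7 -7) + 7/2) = 19/2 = 9.50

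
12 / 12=1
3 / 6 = 1 / 2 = 0.50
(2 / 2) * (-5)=-5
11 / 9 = 1.22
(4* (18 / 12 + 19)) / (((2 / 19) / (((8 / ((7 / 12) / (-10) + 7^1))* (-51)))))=-2243520 / 49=-45786.12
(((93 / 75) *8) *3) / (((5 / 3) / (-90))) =-40176 / 25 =-1607.04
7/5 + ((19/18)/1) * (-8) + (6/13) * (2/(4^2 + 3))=-77759/11115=-7.00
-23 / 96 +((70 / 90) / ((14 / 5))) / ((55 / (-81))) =-685 / 1056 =-0.65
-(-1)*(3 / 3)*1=1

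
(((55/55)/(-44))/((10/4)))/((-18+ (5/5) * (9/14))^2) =-98/3247695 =-0.00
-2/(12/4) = -2/3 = -0.67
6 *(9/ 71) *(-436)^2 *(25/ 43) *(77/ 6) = 3293413200/ 3053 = 1078746.54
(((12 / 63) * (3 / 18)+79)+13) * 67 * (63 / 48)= 194233 / 24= 8093.04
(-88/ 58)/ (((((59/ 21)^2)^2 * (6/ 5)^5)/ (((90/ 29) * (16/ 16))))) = -1238015625/ 40762802404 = -0.03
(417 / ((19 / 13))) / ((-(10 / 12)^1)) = -32526 / 95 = -342.38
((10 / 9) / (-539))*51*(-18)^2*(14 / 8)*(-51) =234090 / 77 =3040.13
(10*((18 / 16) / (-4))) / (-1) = 45 / 16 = 2.81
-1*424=-424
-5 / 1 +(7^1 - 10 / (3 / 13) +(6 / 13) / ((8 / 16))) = -1576 / 39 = -40.41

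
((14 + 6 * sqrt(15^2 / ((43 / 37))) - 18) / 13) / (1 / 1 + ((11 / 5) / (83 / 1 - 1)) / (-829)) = -1359560 / 4418427 + 10196700 * sqrt(1591) / 63330787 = 6.11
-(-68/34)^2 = -4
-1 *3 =-3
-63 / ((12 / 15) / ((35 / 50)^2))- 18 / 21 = -22089 / 560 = -39.44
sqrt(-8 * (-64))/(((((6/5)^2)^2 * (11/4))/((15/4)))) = 14.88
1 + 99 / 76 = 175 / 76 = 2.30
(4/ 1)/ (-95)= -4/ 95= -0.04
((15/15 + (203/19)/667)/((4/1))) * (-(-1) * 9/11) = 999/4807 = 0.21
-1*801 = -801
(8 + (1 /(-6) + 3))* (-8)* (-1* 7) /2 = 910 /3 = 303.33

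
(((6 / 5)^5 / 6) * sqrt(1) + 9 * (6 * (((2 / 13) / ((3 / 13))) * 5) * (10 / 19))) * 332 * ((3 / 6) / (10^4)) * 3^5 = 14243408307 / 37109375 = 383.82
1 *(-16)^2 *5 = 1280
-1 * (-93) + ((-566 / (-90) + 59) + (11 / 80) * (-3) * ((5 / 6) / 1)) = 227441 / 1440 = 157.95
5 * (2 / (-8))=-1.25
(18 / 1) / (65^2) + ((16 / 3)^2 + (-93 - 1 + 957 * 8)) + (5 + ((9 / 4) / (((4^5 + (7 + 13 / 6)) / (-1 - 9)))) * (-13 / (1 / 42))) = 1793179015213 / 235716975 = 7607.34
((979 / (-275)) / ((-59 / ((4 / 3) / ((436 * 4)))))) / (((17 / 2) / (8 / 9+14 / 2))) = 6319 / 147591450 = 0.00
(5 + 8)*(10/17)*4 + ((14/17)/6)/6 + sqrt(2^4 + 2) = 3*sqrt(2) + 551/18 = 34.85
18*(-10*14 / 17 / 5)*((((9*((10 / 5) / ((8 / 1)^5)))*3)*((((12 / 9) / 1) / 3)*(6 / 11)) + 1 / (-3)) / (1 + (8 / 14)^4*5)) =378174307 / 58738944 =6.44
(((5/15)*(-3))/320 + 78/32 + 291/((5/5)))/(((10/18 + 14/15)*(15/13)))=3662061/21440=170.81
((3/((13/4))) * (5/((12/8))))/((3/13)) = 40/3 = 13.33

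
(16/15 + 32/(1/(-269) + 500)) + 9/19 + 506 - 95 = 412.60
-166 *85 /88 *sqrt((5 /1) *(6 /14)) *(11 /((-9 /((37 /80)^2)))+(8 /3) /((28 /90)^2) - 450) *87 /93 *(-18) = -48818735841829 *sqrt(105) /299425280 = -1670677.85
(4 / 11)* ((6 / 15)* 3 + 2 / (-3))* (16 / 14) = 256 / 1155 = 0.22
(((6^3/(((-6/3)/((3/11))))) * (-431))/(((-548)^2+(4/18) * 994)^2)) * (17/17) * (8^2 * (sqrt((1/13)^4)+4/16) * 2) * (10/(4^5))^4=305754901875/7301215606089078494199808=0.00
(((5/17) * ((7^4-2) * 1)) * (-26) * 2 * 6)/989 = -3742440/16813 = -222.59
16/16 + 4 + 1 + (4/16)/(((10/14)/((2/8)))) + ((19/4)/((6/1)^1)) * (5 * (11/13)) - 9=1363/3120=0.44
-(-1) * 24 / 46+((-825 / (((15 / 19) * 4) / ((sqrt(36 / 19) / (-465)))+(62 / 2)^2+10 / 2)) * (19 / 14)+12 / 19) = 4049375 * sqrt(19) / 3027528+1215795041 / 189004248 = 12.26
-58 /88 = -29 /44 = -0.66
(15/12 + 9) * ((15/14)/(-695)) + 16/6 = 61903/23352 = 2.65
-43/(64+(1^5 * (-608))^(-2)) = -15895552/23658497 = -0.67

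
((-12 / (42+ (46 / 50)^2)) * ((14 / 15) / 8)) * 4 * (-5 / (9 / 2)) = 35000 / 241011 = 0.15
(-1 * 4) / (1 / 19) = -76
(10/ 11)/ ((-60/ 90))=-15/ 11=-1.36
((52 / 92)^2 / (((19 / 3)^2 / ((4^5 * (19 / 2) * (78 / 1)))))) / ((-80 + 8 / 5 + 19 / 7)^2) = 8267750400 / 7836654139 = 1.06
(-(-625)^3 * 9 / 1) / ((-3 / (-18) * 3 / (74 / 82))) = 162597656250 / 41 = 3965796493.90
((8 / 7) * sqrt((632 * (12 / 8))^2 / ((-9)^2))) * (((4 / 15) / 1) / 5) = 10112 / 1575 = 6.42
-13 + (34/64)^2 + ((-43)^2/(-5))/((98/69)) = -68512107/250880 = -273.09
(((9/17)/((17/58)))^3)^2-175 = -81727627480932271/582622237229761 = -140.28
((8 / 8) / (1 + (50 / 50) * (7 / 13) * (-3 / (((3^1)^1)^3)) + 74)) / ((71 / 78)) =4563 / 311264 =0.01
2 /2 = 1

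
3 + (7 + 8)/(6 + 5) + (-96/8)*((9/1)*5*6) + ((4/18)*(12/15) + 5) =-3230.46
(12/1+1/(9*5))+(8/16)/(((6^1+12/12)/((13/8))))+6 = 91417/5040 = 18.14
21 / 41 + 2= 103 / 41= 2.51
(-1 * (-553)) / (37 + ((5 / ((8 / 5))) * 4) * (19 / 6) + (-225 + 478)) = 948 / 565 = 1.68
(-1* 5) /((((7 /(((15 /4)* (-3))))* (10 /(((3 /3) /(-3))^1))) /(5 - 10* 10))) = 1425 /56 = 25.45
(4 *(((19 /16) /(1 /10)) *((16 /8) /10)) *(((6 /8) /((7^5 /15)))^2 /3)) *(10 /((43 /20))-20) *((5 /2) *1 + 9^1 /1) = -48670875 /194342971312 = -0.00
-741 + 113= -628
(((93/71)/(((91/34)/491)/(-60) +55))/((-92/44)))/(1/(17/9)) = -1935502360/89962147997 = -0.02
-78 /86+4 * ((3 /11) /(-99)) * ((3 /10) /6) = -0.91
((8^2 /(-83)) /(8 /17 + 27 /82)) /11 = -89216 /1017995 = -0.09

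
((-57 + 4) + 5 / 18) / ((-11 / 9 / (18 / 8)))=8541 / 88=97.06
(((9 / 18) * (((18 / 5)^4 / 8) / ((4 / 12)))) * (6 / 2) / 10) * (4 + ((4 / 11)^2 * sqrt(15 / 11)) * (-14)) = 17.37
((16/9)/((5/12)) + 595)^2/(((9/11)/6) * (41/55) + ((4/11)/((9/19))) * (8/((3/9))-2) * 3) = 19554113282/2764335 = 7073.71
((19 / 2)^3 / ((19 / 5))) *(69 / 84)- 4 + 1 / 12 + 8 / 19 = 2321723 / 12768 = 181.84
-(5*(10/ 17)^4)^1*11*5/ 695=-550000/ 11609419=-0.05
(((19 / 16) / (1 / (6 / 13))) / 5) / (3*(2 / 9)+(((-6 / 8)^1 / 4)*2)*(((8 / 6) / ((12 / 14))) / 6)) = 513 / 2665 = 0.19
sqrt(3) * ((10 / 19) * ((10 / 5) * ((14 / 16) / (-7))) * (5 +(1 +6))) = -30 * sqrt(3) / 19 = -2.73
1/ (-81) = -1/ 81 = -0.01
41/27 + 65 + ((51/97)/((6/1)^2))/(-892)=621588263/9344592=66.52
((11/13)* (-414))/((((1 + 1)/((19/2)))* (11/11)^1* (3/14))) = -100947/13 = -7765.15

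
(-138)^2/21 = 6348/7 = 906.86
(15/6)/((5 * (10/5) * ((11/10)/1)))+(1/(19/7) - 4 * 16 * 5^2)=-668551/418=-1599.40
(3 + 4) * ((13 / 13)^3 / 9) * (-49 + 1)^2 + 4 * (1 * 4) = 1808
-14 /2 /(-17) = 7 /17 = 0.41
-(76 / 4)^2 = -361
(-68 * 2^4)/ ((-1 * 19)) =1088/ 19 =57.26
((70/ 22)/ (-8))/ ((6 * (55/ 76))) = -133/ 1452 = -0.09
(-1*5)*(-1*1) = 5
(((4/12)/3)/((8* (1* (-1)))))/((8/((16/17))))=-1/612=-0.00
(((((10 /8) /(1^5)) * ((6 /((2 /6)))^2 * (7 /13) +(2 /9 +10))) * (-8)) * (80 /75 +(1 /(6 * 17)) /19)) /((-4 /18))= 37241388 /4199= 8869.11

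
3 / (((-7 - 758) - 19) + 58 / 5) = -15 / 3862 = -0.00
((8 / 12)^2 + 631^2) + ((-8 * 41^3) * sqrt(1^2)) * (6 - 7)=8545765 / 9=949529.44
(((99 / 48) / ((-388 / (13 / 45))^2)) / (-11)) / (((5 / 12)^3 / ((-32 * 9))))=12168 / 29403125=0.00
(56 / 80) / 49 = 1 / 70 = 0.01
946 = 946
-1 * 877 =-877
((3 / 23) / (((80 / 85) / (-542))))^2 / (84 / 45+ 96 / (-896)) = 20057104305 / 6254896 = 3206.62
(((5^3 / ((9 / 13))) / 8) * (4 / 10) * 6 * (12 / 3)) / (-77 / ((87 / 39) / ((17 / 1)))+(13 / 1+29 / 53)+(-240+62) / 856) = -85518680 / 226343163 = -0.38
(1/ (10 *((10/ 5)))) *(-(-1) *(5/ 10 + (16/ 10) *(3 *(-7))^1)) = -331/ 200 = -1.66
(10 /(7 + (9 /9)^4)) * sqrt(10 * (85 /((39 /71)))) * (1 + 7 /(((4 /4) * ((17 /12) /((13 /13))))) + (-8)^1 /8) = 175 * sqrt(94146) /221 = 242.97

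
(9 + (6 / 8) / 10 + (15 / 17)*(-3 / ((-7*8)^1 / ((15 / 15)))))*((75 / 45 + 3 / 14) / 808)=571723 / 26922560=0.02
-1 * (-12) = 12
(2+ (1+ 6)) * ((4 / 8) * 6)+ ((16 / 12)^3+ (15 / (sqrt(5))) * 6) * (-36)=-648 * sqrt(5)- 175 / 3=-1507.31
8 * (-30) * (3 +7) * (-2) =4800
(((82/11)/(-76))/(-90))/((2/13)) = 533/75240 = 0.01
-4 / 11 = -0.36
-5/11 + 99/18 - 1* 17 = -263/22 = -11.95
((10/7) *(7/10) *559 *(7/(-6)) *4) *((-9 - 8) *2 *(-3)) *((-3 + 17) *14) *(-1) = 52152464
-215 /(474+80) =-215 /554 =-0.39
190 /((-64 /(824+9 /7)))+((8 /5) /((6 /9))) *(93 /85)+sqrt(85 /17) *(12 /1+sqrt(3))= -232996391 /95200+sqrt(15)+12 *sqrt(5)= -2416.74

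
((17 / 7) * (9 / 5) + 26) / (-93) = -1063 / 3255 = -0.33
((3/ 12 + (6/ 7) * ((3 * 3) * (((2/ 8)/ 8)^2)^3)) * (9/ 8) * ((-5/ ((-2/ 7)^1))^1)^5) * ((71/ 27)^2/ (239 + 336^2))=7107171744254526875/ 251896327217086464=28.21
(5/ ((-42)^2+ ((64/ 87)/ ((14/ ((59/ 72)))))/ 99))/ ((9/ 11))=3316005/ 957180152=0.00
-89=-89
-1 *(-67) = 67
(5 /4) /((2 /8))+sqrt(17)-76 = -71+sqrt(17) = -66.88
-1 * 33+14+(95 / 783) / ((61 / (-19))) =-909302 / 47763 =-19.04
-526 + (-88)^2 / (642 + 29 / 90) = -29710574 / 57809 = -513.94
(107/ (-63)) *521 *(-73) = 4069531/ 63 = 64595.73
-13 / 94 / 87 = -13 / 8178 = -0.00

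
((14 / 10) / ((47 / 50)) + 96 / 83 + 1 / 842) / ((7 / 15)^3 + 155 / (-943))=-27673003940625 / 655864175992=-42.19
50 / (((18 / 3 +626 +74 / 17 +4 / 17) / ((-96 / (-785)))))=8160 / 849527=0.01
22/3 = 7.33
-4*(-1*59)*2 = 472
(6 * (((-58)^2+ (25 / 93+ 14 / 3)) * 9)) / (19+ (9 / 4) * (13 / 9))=8176.29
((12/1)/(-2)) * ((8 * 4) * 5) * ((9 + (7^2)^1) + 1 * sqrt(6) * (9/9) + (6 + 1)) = -64751.51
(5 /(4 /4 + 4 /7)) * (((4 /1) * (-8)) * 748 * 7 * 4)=-2132480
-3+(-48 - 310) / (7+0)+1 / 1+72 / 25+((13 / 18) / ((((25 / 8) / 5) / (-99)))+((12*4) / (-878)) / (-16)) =-25299923 / 153650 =-164.66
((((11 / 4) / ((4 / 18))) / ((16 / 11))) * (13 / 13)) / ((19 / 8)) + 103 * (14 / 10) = 224629 / 1520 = 147.78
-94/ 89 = -1.06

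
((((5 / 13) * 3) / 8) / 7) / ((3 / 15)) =75 / 728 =0.10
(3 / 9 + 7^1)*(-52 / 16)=-143 / 6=-23.83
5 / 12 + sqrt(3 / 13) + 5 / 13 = sqrt(39) / 13 + 125 / 156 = 1.28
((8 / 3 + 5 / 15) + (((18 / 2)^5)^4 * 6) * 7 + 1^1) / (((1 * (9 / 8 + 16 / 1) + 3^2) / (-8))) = -32679804753945024617344 / 209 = -156362702171985763719.35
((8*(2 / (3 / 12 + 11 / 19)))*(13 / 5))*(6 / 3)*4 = 126464 / 315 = 401.47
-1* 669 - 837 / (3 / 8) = -2901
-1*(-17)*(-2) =-34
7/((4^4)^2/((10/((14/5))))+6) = 175/458902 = 0.00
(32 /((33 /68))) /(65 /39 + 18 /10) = 2720 /143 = 19.02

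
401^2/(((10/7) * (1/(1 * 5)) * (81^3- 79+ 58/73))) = 82169311/77578968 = 1.06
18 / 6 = 3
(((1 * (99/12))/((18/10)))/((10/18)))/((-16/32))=-33/2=-16.50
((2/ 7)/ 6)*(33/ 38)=11/ 266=0.04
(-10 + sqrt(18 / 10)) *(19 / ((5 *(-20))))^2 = -361 / 1000 + 1083 *sqrt(5) / 50000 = -0.31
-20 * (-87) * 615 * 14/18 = 832300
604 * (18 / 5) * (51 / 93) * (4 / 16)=46206 / 155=298.10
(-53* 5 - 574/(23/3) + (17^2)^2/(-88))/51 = -2608879/103224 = -25.27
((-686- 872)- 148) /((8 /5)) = -4265 /4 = -1066.25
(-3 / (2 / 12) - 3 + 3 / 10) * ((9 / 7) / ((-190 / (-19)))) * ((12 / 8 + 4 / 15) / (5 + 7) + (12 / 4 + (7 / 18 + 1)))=-338031 / 28000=-12.07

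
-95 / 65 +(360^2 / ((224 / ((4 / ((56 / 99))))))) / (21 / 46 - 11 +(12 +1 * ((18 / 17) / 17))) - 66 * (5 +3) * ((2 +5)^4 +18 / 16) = -16278107520145 / 12861667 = -1265629.68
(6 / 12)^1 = 1 / 2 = 0.50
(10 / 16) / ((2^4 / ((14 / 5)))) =0.11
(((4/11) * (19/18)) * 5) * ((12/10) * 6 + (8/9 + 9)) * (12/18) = 58444/2673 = 21.86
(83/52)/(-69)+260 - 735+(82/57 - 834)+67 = -28191043/22724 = -1240.58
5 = 5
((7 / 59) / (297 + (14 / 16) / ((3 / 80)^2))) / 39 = 21 / 6345391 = 0.00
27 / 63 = 3 / 7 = 0.43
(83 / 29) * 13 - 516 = -13885 / 29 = -478.79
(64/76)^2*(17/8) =544/361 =1.51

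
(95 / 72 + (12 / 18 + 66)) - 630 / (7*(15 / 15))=-1585 / 72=-22.01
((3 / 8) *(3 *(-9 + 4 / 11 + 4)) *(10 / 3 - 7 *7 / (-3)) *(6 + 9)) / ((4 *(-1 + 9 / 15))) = 677025 / 704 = 961.68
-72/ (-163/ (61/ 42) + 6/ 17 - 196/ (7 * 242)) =4517172/ 7026227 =0.64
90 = 90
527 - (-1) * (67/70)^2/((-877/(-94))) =1132549533/2148650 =527.10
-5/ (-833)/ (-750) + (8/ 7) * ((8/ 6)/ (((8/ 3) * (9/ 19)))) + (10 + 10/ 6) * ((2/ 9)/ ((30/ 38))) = 15148673/ 3373650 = 4.49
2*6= 12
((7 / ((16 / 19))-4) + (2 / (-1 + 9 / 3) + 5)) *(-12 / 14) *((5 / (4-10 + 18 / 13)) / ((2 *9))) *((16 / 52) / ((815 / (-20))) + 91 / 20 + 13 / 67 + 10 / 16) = 111640507 / 39140864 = 2.85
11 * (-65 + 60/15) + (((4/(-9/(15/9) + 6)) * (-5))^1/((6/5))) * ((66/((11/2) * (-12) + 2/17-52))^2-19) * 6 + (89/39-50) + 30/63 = 6081264335/2537899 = 2396.18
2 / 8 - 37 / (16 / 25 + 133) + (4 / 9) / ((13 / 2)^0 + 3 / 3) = 23497 / 120276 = 0.20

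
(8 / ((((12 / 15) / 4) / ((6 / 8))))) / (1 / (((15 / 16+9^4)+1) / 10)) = 315021 / 16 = 19688.81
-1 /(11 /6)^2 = -0.30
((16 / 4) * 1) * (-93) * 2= -744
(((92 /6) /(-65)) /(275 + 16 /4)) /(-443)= 46 /24101415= 0.00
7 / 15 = 0.47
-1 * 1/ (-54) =0.02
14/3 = 4.67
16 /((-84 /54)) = -72 /7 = -10.29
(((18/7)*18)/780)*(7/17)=27/1105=0.02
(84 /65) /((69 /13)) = 28 /115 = 0.24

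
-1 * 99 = -99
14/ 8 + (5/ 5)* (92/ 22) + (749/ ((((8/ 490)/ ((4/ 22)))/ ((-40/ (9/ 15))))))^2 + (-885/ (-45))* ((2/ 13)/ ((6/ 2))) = 17510524213393019/ 56628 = 309220248170.39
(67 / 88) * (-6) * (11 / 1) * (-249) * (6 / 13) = 150147 / 26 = 5774.88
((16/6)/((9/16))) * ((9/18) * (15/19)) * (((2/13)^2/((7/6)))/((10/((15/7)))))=1280/157339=0.01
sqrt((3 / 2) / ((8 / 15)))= 3 * sqrt(5) / 4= 1.68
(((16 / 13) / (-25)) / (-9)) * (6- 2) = 64 / 2925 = 0.02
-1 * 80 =-80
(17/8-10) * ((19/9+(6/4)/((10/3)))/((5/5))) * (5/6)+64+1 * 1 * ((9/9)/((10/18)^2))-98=-228323/4800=-47.57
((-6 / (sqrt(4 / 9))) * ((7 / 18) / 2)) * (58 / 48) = -203 / 96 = -2.11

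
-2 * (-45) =90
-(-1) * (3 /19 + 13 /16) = 295 /304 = 0.97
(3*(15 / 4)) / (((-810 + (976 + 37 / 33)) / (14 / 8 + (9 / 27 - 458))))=-541629 / 17648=-30.69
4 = 4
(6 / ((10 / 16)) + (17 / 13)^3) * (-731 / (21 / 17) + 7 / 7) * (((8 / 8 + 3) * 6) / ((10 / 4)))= -25808648416 / 384475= -67126.99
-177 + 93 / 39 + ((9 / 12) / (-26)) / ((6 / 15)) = -2795 / 16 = -174.69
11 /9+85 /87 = 574 /261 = 2.20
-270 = -270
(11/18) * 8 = 44/9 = 4.89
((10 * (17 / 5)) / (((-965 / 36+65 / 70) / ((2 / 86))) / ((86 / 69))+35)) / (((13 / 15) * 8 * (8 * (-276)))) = 1785 / 689388752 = 0.00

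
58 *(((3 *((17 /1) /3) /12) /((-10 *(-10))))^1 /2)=493 /1200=0.41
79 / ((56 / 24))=237 / 7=33.86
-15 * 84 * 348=-438480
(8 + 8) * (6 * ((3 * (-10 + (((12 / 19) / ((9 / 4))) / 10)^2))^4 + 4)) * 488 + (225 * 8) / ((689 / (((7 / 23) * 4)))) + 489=107681477431049365370180112863557 / 2838570365152198828125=37935109431.50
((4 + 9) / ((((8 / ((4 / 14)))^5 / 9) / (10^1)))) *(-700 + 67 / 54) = -2452645 / 51631104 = -0.05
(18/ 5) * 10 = 36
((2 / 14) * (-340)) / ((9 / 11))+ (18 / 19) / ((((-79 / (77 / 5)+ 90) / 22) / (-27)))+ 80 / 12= -464094692 / 7822395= -59.33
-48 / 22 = -2.18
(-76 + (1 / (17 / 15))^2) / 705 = -0.11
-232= -232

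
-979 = -979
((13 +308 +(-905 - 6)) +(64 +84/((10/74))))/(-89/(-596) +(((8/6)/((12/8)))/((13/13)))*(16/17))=43587864/449525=96.96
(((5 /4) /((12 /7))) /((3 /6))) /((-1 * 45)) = -7 /216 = -0.03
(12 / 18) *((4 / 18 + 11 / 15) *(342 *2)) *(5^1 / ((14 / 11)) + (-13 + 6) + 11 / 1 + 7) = 683012 / 105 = 6504.88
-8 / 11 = -0.73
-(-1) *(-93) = -93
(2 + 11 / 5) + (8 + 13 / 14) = 919 / 70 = 13.13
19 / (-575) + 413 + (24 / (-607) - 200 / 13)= 1803780896 / 4537325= 397.54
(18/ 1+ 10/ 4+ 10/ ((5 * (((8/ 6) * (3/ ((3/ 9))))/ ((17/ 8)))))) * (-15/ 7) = -715/ 16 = -44.69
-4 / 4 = -1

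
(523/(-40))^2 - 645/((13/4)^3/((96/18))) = 248687213/3515200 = 70.75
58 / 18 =29 / 9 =3.22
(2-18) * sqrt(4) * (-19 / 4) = 152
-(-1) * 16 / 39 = 0.41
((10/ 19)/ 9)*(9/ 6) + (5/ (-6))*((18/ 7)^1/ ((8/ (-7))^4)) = -272785/ 233472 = -1.17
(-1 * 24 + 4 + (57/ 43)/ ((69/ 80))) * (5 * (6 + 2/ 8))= -570625/ 989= -576.97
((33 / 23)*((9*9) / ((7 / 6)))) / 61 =16038 / 9821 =1.63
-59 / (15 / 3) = -11.80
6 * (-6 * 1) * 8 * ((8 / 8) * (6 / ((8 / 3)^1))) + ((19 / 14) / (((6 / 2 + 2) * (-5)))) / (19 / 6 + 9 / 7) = -3029457 / 4675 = -648.01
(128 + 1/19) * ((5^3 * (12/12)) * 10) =3041250/19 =160065.79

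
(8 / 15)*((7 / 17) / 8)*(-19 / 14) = -19 / 510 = -0.04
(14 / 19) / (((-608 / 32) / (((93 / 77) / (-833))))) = 186 / 3307843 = 0.00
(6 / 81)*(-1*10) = -20 / 27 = -0.74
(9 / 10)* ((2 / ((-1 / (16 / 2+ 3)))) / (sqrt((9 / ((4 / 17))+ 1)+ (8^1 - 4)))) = -3.01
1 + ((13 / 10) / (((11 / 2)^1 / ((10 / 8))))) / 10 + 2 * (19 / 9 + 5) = 60397 / 3960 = 15.25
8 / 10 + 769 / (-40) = -737 / 40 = -18.42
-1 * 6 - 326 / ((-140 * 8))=-3197 / 560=-5.71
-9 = -9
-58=-58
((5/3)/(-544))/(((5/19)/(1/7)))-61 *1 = -696883/11424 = -61.00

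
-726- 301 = -1027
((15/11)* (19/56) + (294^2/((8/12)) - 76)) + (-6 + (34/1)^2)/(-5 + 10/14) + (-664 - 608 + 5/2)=128040.63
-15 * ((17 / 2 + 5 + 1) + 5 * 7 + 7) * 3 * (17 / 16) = -86445 / 32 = -2701.41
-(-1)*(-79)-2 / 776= -30653 / 388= -79.00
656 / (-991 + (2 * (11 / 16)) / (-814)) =-388352 / 586673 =-0.66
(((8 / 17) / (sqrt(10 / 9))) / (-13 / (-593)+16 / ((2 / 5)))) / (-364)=-593* sqrt(10) / 61191585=-0.00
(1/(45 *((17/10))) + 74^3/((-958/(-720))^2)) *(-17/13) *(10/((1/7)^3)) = -27560413957581260/26844597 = -1026665215.26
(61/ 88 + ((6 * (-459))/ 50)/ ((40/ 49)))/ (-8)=367289/ 44000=8.35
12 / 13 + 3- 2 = 25 / 13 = 1.92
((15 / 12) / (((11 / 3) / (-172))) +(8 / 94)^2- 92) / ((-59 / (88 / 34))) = 14640548 / 2215627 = 6.61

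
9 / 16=0.56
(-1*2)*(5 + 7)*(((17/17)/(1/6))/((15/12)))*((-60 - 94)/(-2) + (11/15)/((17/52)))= -3879744/425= -9128.81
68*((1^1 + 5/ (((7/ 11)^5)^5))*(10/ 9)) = 368380914001866026438355402160/ 12069617576975684107263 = 30521341.02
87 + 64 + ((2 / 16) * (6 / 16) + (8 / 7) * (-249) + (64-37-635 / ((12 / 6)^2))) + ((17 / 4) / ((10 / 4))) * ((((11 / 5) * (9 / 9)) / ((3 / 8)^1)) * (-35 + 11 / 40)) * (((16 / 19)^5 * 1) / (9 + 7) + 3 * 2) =-65237063437769 / 27732308800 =-2352.38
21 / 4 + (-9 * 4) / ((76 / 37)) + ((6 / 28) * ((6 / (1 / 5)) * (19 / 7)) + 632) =2372831 / 3724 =637.17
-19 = -19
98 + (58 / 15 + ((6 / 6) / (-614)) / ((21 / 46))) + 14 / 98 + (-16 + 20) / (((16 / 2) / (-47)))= 1687093 / 21490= 78.51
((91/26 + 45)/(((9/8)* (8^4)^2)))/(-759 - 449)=-97/45600473088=-0.00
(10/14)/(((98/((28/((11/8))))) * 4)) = 20/539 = 0.04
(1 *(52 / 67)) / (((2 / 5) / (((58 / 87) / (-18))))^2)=325 / 48843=0.01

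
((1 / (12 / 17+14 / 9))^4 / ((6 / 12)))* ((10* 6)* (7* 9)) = 517842310545 / 1791490082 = 289.06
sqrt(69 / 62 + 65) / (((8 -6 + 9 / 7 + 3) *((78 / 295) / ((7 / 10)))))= 2891 *sqrt(254138) / 425568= 3.42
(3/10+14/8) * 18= 369/10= 36.90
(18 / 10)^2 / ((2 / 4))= 162 / 25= 6.48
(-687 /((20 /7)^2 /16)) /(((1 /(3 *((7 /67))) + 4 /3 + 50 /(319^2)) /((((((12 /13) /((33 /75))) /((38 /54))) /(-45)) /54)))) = 4359829782 /11940406075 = 0.37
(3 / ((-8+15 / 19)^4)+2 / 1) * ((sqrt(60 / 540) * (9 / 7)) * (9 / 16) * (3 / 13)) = 0.11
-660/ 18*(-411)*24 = 361680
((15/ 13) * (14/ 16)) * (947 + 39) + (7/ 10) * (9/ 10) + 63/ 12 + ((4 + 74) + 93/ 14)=9882633/ 9100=1086.00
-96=-96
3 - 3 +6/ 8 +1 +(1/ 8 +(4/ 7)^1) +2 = 249/ 56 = 4.45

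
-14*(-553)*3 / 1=23226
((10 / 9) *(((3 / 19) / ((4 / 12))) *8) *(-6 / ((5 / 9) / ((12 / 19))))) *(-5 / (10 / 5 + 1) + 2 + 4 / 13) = -18.41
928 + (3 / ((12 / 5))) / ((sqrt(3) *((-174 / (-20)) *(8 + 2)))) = 5 *sqrt(3) / 1044 + 928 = 928.01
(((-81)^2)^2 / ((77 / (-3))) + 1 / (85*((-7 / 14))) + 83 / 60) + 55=-131718539761 / 78540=-1677088.61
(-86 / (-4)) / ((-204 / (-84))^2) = 2107 / 578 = 3.65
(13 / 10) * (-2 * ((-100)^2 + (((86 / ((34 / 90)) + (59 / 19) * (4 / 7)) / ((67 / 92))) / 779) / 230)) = -76705455936772 / 2950209325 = -26000.00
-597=-597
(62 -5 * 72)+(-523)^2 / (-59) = -4934.08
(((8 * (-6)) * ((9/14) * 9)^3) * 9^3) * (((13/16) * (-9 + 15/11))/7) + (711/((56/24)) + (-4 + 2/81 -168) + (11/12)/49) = 7343330238403/1222452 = 6007049.96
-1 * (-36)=36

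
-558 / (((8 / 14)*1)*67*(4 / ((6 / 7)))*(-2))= 837 / 536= 1.56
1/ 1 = 1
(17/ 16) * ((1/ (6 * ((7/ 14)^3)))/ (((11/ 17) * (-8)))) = -289/ 1056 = -0.27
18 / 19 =0.95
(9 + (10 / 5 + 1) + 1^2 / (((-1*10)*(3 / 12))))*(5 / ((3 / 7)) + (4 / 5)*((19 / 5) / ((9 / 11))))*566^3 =36398114464048 / 1125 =32353879523.60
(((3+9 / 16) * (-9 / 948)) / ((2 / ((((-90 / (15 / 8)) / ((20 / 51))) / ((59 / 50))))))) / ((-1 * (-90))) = 2907 / 149152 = 0.02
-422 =-422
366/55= 6.65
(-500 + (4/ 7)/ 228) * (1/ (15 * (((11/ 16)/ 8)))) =-25535872/ 65835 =-387.88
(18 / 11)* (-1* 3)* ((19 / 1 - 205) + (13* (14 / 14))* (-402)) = 26568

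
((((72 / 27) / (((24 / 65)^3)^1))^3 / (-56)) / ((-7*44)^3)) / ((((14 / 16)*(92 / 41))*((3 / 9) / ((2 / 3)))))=849188426353515625 / 9174893669717001633792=0.00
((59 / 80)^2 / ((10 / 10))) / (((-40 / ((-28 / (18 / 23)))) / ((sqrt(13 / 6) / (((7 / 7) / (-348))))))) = -249.20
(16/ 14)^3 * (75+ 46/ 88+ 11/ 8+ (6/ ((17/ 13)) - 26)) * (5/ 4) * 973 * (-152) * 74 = -10382329624320/ 9163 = -1133071005.60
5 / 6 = 0.83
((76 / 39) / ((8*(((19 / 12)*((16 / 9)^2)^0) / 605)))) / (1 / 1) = 1210 / 13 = 93.08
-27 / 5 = -5.40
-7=-7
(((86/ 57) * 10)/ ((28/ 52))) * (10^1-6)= 112.08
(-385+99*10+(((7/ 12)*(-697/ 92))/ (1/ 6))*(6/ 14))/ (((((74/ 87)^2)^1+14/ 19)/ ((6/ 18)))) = 5236110573/ 38641840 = 135.50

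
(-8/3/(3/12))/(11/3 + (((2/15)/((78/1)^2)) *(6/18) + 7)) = -1460160/1460161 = -1.00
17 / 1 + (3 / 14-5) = 171 / 14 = 12.21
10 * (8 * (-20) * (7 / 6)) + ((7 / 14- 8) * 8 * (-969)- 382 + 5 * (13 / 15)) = 167687 / 3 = 55895.67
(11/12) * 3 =11/4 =2.75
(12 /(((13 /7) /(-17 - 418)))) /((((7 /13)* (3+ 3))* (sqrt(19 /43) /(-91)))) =79170* sqrt(817) /19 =119101.73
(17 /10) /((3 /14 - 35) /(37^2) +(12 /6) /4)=3.58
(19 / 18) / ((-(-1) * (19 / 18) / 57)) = 57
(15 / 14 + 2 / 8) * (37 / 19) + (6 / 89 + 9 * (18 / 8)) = 541915 / 23674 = 22.89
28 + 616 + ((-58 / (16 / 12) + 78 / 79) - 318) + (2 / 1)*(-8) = 42263 / 158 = 267.49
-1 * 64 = -64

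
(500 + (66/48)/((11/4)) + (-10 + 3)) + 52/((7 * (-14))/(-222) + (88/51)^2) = 334742505/658022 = 508.71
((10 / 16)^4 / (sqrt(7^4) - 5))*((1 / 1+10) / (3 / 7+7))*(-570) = -1246875 / 425984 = -2.93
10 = 10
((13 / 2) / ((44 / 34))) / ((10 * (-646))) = -13 / 16720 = -0.00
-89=-89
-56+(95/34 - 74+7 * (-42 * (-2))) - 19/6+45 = 25634/51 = 502.63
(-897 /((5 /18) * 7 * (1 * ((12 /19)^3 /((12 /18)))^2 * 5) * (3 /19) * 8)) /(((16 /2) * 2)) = -267267649961 /8360755200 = -31.97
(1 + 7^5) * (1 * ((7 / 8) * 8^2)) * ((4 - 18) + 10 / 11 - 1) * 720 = -9549388800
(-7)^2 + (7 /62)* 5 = 3073 /62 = 49.56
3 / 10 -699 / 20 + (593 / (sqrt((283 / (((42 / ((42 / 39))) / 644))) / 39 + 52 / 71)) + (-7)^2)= 287 / 20 + 23127 * sqrt(231086966) / 6509492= 68.36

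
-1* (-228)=228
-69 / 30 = -23 / 10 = -2.30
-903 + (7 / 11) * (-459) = -13146 / 11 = -1195.09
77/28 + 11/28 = 22/7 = 3.14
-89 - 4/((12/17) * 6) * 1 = -1619/18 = -89.94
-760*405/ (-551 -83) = 153900/ 317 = 485.49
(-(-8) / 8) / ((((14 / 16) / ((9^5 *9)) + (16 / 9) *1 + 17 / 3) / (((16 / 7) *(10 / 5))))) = 136048896 / 221551897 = 0.61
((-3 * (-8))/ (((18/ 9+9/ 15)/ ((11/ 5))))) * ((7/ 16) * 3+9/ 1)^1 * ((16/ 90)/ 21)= 484/ 273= 1.77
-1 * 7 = -7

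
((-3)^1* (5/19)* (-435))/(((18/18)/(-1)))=-6525/19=-343.42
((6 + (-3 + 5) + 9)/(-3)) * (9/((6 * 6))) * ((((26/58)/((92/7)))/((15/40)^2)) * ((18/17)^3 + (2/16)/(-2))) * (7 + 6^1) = -104576017/20818404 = -5.02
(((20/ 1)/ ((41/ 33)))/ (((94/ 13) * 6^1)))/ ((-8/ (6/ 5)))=-429/ 7708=-0.06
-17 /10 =-1.70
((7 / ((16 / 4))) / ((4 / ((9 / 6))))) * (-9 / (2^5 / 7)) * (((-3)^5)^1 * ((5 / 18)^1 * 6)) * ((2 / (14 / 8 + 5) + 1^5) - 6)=-2461.25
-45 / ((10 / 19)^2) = -3249 / 20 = -162.45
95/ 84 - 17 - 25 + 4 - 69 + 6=-8389/ 84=-99.87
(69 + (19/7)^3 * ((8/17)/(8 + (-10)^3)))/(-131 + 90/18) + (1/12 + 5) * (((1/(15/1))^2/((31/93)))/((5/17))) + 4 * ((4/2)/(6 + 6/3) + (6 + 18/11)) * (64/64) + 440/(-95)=63302457609257/2380080087000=26.60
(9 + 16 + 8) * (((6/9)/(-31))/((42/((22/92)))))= -121/29946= -0.00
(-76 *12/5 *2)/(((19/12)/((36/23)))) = -41472/115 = -360.63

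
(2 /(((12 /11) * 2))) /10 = 11 /120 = 0.09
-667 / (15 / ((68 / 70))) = -43.20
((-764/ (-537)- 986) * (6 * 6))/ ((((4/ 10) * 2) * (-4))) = 3965385/ 358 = 11076.49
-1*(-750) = 750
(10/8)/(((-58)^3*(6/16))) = -5/292668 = -0.00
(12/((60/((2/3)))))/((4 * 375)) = 1/11250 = 0.00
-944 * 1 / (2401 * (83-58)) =-0.02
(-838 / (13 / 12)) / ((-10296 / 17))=7123 / 5577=1.28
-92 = -92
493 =493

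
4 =4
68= 68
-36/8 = -9/2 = -4.50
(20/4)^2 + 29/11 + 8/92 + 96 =31302/253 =123.72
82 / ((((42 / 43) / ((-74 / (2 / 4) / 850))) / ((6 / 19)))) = -260924 / 56525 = -4.62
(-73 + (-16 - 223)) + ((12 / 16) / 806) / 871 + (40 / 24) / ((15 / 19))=-7831802029 / 25272936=-309.89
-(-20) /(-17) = -20 /17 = -1.18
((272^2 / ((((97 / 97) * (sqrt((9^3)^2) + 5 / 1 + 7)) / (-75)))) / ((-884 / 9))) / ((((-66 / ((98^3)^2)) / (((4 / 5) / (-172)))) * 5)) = 1445694765570048 / 1518803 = 951864570.70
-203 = -203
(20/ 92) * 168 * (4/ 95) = 1.54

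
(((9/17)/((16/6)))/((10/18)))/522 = 27/39440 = 0.00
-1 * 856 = -856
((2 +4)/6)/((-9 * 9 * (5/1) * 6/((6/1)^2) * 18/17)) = -0.01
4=4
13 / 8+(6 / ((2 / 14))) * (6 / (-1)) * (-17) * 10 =342733 / 8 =42841.62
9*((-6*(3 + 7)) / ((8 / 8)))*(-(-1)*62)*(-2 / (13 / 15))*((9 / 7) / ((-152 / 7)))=-1129950 / 247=-4574.70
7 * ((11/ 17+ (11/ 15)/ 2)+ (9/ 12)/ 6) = 16261/ 2040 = 7.97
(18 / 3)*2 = 12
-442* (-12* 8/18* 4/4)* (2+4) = 14144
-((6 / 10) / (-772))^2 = -9 / 14899600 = -0.00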